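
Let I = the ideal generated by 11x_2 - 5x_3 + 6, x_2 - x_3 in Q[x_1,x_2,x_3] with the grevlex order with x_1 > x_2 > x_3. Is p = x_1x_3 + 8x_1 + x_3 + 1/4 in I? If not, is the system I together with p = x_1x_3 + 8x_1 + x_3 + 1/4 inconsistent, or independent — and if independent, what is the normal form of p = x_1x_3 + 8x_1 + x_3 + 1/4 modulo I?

x_1x_3 + 8x_1 + x_3 + 1/4 is independent of I; its normal form modulo I is 7x_1 - 3/4.

First compute the reduced Gröbner basis of I by Buchberger's algorithm.
f_1 = 11x_2 - 5x_3 + 6, LT = x_2.
f_2 = x_2 - x_3, LT = x_2.

S(f_1,f_2): lcm = x_2. S = 6/11x_3 + 6/11.
  leading term x_3: no divisor's leading term divides it; move 6/11x_3 to the remainder.
  leading term 1: no divisor's leading term divides it; move 6/11 to the remainder.
  remainder 6/11x_3 + 6/11 ≠ 0; add h_3 = 6/11x_3 + 6/11 to the basis.

S(f_1,h_3): leading monomials are coprime, so the S-polynomial reduces to 0 (Buchberger's first criterion).
S(f_2,h_3): leading monomials are coprime, so the S-polynomial reduces to 0 (Buchberger's first criterion).
Every S-polynomial of the final basis reduces to 0, so we have a Gröbner basis.
Inter-reduce: drop elements whose leading term is divisible by another's, tail-reduce, and make monic.
Reduced Gröbner basis: {x_2 + 1, x_3 + 1}.
Label its elements g_1 = x_2 + 1, g_2 = x_3 + 1.

Reduce p = x_1x_3 + 8x_1 + x_3 + 1/4 modulo G:
  leading term x_1x_3: subtract (x_1)·g_2 from x_1x_3 + 8x_1 + x_3 + 1/4 → 7x_1 + x_3 + 1/4
  leading term x_1: no divisor's leading term divides it; move 7x_1 to the remainder.
  leading term x_3: subtract (1)·g_2 from x_3 + 1/4 → -3/4
  leading term 1: no divisor's leading term divides it; move -3/4 to the remainder.
  normal form = 7x_1 - 3/4.
The normal form is nonzero, so p ∉ I. Since p minus its normal form lies in I, I + (p) = I + (r) where r = 7x_1 - 3/4; decide whether this ideal is the whole ring.
Run Buchberger on G together with r (pairs among the g_i already reduce to 0 since G is a Gröbner basis):
g_1 = x_2 + 1, LT = x_2.
g_2 = x_3 + 1, LT = x_3.
r = 7x_1 - 3/4, LT = x_1.

S(g_1,g_2): leading monomials are coprime, so the S-polynomial reduces to 0 (Buchberger's first criterion).
S(g_1,r): leading monomials are coprime, so the S-polynomial reduces to 0 (Buchberger's first criterion).
S(g_2,r): leading monomials are coprime, so the S-polynomial reduces to 0 (Buchberger's first criterion).
Every S-polynomial of the final basis reduces to 0, so we have a Gröbner basis.
Inter-reduce: drop elements whose leading term is divisible by another's, tail-reduce, and make monic.
Reduced Gröbner basis: {x_1 - 3/28, x_2 + 1, x_3 + 1}.
The reduced Gröbner basis of I + (p) is {x_1 - 3/28, x_2 + 1, x_3 + 1} ≠ {1}, a proper ideal, so the enlarged system stays consistent: p is independent of I, with normal form 7x_1 - 3/4.

Ideal membership is decidable via reduction modulo a Gröbner basis.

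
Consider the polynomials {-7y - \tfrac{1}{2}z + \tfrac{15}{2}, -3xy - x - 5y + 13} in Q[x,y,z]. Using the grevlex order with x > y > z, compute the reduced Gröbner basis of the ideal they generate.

G = {xz - \tfrac{59}{3}x + \tfrac{5}{3}z + \tfrac{107}{3}, y + \tfrac{1}{14}z - \tfrac{15}{14}}

f_1 = -7y - \tfrac{1}{2}z + \tfrac{15}{2}, LT = y.
f_2 = -3xy - x - 5y + 13, LT = xy.

S(f_1,f_2): lcm = xy. S = \tfrac{1}{14}xz - \tfrac{59}{42}x - \tfrac{5}{3}y + \tfrac{13}{3}.
  reduce S modulo (f_1, f_2):
  remainder \tfrac{1}{14}xz - \tfrac{59}{42}x + \tfrac{5}{42}z + \tfrac{107}{42} ≠ 0; add g_3 = \tfrac{1}{14}xz - \tfrac{59}{42}x + \tfrac{5}{42}z + \tfrac{107}{42} to the basis.

The other S-polynomials (S(f_1,g_3), S(f_2,g_3)) all reduce to 0 modulo the current basis, so we have a Gröbner basis.
Inter-reduce: drop elements whose leading term is divisible by another's, tail-reduce, and make monic.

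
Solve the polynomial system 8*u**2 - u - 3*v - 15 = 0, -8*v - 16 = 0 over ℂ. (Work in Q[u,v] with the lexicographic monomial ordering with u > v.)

{(-1, -2), (9/8, -2)}

Compute a lex Gröbner basis by Buchberger's algorithm.
f_1 = 8*u**2 - u - 3*v - 15, LT = u**2.
f_2 = -8*v - 16, LT = v.

The S-polynomials (S(f_1,f_2)) all reduce to 0 modulo the current basis, so we have a Gröbner basis.
Inter-reduce: drop elements whose leading term is divisible by another's, tail-reduce, and make monic.
Reduced Gröbner basis: {u**2 - 1/8*u - 9/8, v + 2}.

A lex Gröbner basis eliminates variables successively. Here v + 2 depends only on v, with roots {-2}; lifting each root through the earlier basis elements recovers the full solutions.
  v = -2: the earlier basis element becomes u**2 - 1/8*u - 9/8 = 0, giving u = -1, 9/8 — points (-1, -2), (9/8, -2).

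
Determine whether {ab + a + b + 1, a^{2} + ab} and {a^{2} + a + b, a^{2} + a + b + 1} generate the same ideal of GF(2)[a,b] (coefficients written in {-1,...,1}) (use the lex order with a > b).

Since reduced Gröbner bases are canonical representatives of ideals under a given ordering, it suffices to compute and compare them.
Buchberger on the first generating set:
f_1 = ab + a + b + 1, LT = ab.
f_2 = a^{2} + ab, LT = a^{2}.

S(f_1,f_2): lcm = a^{2}b. S = a^{2} + ab^{2} + ab + a.
  leading term a^{2}: subtract (1)·f_2 from a^{2} + ab^{2} + ab + a → ab^{2} + a
  leading term ab^{2}: subtract (b)·f_1 from ab^{2} + a → ab + a + b^{2} + b
  leading term ab: subtract (1)·f_1 from ab + a + b^{2} + b → b^{2} + 1
  leading term b^{2}: no divisor's leading term divides it; move b^{2} to the remainder.
  leading term 1: no divisor's leading term divides it; move 1 to the remainder.
  remainder b^{2} + 1 ≠ 0; add g_3 = b^{2} + 1 to the basis.

The other S-polynomials (S(f_1,g_3), S(f_2,g_3)) all reduce to 0 modulo the current basis, so we have a Gröbner basis.
Inter-reduce: drop elements whose leading term is divisible by another's, tail-reduce, and make monic.
Reduced Gröbner basis: {a^{2} + a + b + 1, ab + a + b + 1, b^{2} + 1}.

Buchberger on the second generating set:
h_1 = a^{2} + a + b, LT = a^{2}.
h_2 = a^{2} + a + b + 1, LT = a^{2}.

S(h_1,h_2): lcm = a^{2}. S = 1.
  leading term 1: no divisor's leading term divides it; move 1 to the remainder.
  remainder 1 ≠ 0; add k_3 = 1 to the basis.

The other S-polynomials (S(h_1,k_3), S(h_2,k_3)) all reduce to 0 modulo the current basis, so we have a Gröbner basis.
Inter-reduce: drop elements whose leading term is divisible by another's, tail-reduce, and make monic.
Reduced Gröbner basis: {1}.

These differ, so the ideals are not equal.

No, the ideals differ.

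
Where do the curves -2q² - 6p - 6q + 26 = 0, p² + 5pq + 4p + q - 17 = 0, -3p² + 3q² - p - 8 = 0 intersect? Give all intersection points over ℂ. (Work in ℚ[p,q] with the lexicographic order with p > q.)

Compute a lex Gröbner basis by Buchberger's algorithm.
f_1 = -6p - 2q² - 6q + 26, LT = p.
f_2 = p² + 5pq + 4p + q - 17, LT = p².
f_3 = -3p² - p + 3q² - 8, LT = p².

S(f_1,f_2): lcm = p². S = ⅓pq² - 4pq - 25/3p - q + 17.
  leading term pq²: subtract (-1/18q²)·f_1 from ⅓pq² - 4pq - 25/3p - q + 17 → -4pq - 25/3p - 1/9q⁴ - ⅓q³ + 13/9q² - q + 17
  leading term pq: subtract (⅔q)·f_1 from -4pq - 25/3p - 1/9q⁴ - ⅓q³ + 13/9q² - q + 17 → -25/3p - 1/9q⁴ + q³ + 49/9q² - 55/3q + 17
  leading term p: subtract (25/18)·f_1 from -25/3p - 1/9q⁴ + q³ + 49/9q² - 55/3q + 17 → -1/9q⁴ + q³ + 74/9q² - 10q - 172/9
  leading term q⁴: no divisor's leading term divides it; move -1/9q⁴ to the remainder.
  leading term q³: no divisor's leading term divides it; move q³ to the remainder.
  leading term q²: no divisor's leading term divides it; move 74/9q² to the remainder.
  leading term q: no divisor's leading term divides it; move -10q to the remainder.
  leading term 1: no divisor's leading term divides it; move -172/9 to the remainder.
  remainder -1/9q⁴ + q³ + 74/9q² - 10q - 172/9 ≠ 0; add h_4 = -1/9q⁴ + q³ + 74/9q² - 10q - 172/9 to the basis.

S(f_1,f_3): lcm = p². S = ⅓pq² + pq - 14/3p + q² - 8/3.
  leading term pq²: subtract (-1/18q²)·f_1 from ⅓pq² + pq - 14/3p + q² - 8/3 → pq - 14/3p - 1/9q⁴ - ⅓q³ + 22/9q² - 8/3
  leading term pq: subtract (-⅙q)·f_1 from pq - 14/3p - 1/9q⁴ - ⅓q³ + 22/9q² - 8/3 → -14/3p - 1/9q⁴ - ⅔q³ + 13/9q² + 13/3q - 8/3
  leading term p: subtract (7/9)·f_1 from -14/3p - 1/9q⁴ - ⅔q³ + 13/9q² + 13/3q - 8/3 → -1/9q⁴ - ⅔q³ + 3q² + 9q - 206/9
  leading term q⁴: subtract (1)·h_4 from -1/9q⁴ - ⅔q³ + 3q² + 9q - 206/9 → -5/3q³ - 47/9q² + 19q - 34/9
  leading term q³: no divisor's leading term divides it; move -5/3q³ to the remainder.
  leading term q²: no divisor's leading term divides it; move -47/9q² to the remainder.
  leading term q: no divisor's leading term divides it; move 19q to the remainder.
  leading term 1: no divisor's leading term divides it; move -34/9 to the remainder.
  remainder -5/3q³ - 47/9q² + 19q - 34/9 ≠ 0; add h_5 = -5/3q³ - 47/9q² + 19q - 34/9 to the basis.

S(h_4,h_5): lcm = q⁴. S = -182/15q³ - 313/5q² + 1316/15q + 172.
  leading term q³: subtract (182/25)·h_5 from -182/15q³ - 313/5q² + 1316/15q + 172 → -5531/225q² - 3794/75q + 44888/225
  leading term q²: no divisor's leading term divides it; move -5531/225q² to the remainder.
  leading term q: no divisor's leading term divides it; move -3794/75q to the remainder.
  leading term 1: no divisor's leading term divides it; move 44888/225 to the remainder.
  remainder -5531/225q² - 3794/75q + 44888/225 ≠ 0; add h_6 = -5531/225q² - 3794/75q + 44888/225 to the basis.

S(h_4,h_6): lcm = q⁴. S = -61161/5531q³ - 364406/5531q² + 90q + 172.
  leading term q³: subtract (183483/27655)·h_5 from -61161/5531q³ - 364406/5531q² + 90q + 172 → -863841/27655q² - 997227/27655q + 5449818/27655
  leading term q²: subtract (38872845/30591961)·h_6 from -863841/27655q² - 997227/27655q + 5449818/27655 → 863315145/30591961q - 1726630290/30591961
  leading term q: no divisor's leading term divides it; move 863315145/30591961q to the remainder.
  leading term 1: no divisor's leading term divides it; move -1726630290/30591961 to the remainder.
  remainder 863315145/30591961q - 1726630290/30591961 ≠ 0; add h_7 = 863315145/30591961q - 1726630290/30591961 to the basis.

The other S-polynomials (S(f_2,f_3), S(f_1,h_4), S(f_2,h_4), S(f_3,h_4), S(f_1,h_5), S(f_2,h_5), S(f_3,h_5), S(f_1,h_6), S(f_2,h_6), S(f_3,h_6), S(h_5,h_6), S(f_1,h_7), S(f_2,h_7), S(f_3,h_7), S(h_4,h_7), S(h_5,h_7), S(h_6,h_7)) all reduce to 0 modulo the current basis, so we have a Gröbner basis.
Inter-reduce: drop elements whose leading term is divisible by another's, tail-reduce, and make monic.
Reduced Gröbner basis: {p - 1, q - 2}.

From the last basis element, q - 2 = 0, so q takes values in {2}. Each choice, substituted upward through the basis, yields the corresponding point(s) of the solution set.
  q = 2: the earlier basis element becomes p - 1 = 0, giving p = 1 — point (1, 2).
Check: every point annihilates each of the original generators.

{(1, 2)}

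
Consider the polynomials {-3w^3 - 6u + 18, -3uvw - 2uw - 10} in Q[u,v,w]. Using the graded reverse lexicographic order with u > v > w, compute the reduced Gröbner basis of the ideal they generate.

f_1 = -3w^3 - 6u + 18, LT = w^3.
f_2 = -3uvw - 2uw - 10, LT = uvw.

S(f_1,f_2): lcm = uvw^3. S = -2/3uw^3 + 2u^2v - 6uv - 10/3w^2.
  leading term uw^3: subtract (2/9u)·f_1 from -2/3uw^3 + 2u^2v - 6uv - 10/3w^2 → 2u^2v + 4/3u^2 - 6uv - 10/3w^2 - 4u
  leading term u^2v: no divisor's leading term divides it; move 2u^2v to the remainder.
  leading term u^2: no divisor's leading term divides it; move 4/3u^2 to the remainder.
  leading term uv: no divisor's leading term divides it; move -6uv to the remainder.
  leading term w^2: no divisor's leading term divides it; move -10/3w^2 to the remainder.
  leading term u: no divisor's leading term divides it; move -4u to the remainder.
  remainder 2u^2v + 4/3u^2 - 6uv - 10/3w^2 - 4u ≠ 0; add g_3 = 2u^2v + 4/3u^2 - 6uv - 10/3w^2 - 4u to the basis.

The other S-polynomials (S(f_1,g_3), S(f_2,g_3)) all reduce to 0 modulo the current basis, so we have a Gröbner basis.

G = {u^2v + 2/3u^2 - 3uv - 5/3w^2 - 2u, uvw + 2/3uw + 10/3, w^3 + 2u - 6}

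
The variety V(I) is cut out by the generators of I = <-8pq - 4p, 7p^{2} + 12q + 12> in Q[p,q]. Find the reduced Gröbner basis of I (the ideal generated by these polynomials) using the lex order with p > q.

G = {p^{2} + \tfrac{12}{7}q + \tfrac{12}{7}, pq + \tfrac{1}{2}p, q^{2} + \tfrac{3}{2}q + \tfrac{1}{2}}

f_1 = -8pq - 4p, LT = pq.
f_2 = 7p^{2} + 12q + 12, LT = p^{2}.

S(f_1,f_2): lcm = p^{2}q. S = \tfrac{1}{2}p^{2} - \tfrac{12}{7}q^{2} - \tfrac{12}{7}q.
  leading term p^{2}: subtract (\tfrac{1}{14})·f_2 from \tfrac{1}{2}p^{2} - \tfrac{12}{7}q^{2} - \tfrac{12}{7}q → -\tfrac{12}{7}q^{2} - \tfrac{18}{7}q - \tfrac{6}{7}
  leading term q^{2}: no divisor's leading term divides it; move -\tfrac{12}{7}q^{2} to the remainder.
  leading term q: no divisor's leading term divides it; move -\tfrac{18}{7}q to the remainder.
  leading term 1: no divisor's leading term divides it; move -\tfrac{6}{7} to the remainder.
  remainder -\tfrac{12}{7}q^{2} - \tfrac{18}{7}q - \tfrac{6}{7} ≠ 0; add g_3 = -\tfrac{12}{7}q^{2} - \tfrac{18}{7}q - \tfrac{6}{7} to the basis.

The other S-polynomials (S(f_1,g_3), S(f_2,g_3)) all reduce to 0 modulo the current basis, so we have a Gröbner basis.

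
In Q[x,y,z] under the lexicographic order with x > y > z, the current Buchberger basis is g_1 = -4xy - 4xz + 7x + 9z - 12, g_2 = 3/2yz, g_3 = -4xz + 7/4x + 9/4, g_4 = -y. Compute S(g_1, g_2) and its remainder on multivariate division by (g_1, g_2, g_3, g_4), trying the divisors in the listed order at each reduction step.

S(g_1, g_2) = xz^2 - 7/4xz - 9/4z^2 + 3z; remainder on division = -147/256x - 9/4z^2 + 57/16z - 189/256.

lcm(LM(g_1), LM(g_2)) = xyz.
S = (lcm/LT(g_1))·g_1 − (lcm/LT(g_2))·g_2 = xz^2 - 7/4xz - 9/4z^2 + 3z.
Reduce S modulo (g_1, g_2, g_3, g_4) in that order:
  leading term xz^2: subtract (-1/4z)·g_3 from xz^2 - 7/4xz - 9/4z^2 + 3z → -21/16xz - 9/4z^2 + 57/16z
  leading term xz: subtract (21/64)·g_3 from -21/16xz - 9/4z^2 + 57/16z → -147/256x - 9/4z^2 + 57/16z - 189/256
  leading term x: no divisor's leading term divides it; move -147/256x to the remainder.
  leading term z^2: no divisor's leading term divides it; move -9/4z^2 to the remainder.
  leading term z: no divisor's leading term divides it; move 57/16z to the remainder.
  leading term 1: no divisor's leading term divides it; move -189/256 to the remainder.
The remainder -147/256x - 9/4z^2 + 57/16z - 189/256 is nonzero, so it would be added as the next basis element.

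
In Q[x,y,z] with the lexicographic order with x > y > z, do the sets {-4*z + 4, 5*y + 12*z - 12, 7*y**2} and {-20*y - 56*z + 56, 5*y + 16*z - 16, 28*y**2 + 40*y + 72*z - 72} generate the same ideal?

Since reduced Gröbner bases are canonical representatives of ideals under a given ordering, it suffices to compute and compare them.
Buchberger on the first generating set:
f_1 = -4*z + 4, LT = z.
f_2 = 5*y + 12*z - 12, LT = y.
f_3 = 7*y**2, LT = y**2.

The S-polynomials (S(f_1,f_2), S(f_1,f_3), S(f_2,f_3)) all reduce to 0 modulo the current basis, so we have a Gröbner basis.
Inter-reduce: drop elements whose leading term is divisible by another's, tail-reduce, and make monic.
Reduced Gröbner basis: {y, z - 1}.

Buchberger on the second generating set:
h_1 = -20*y - 56*z + 56, LT = y.
h_2 = 5*y + 16*z - 16, LT = y.
h_3 = 28*y**2 + 40*y + 72*z - 72, LT = y**2.

S(h_1,h_2): lcm = y. S = -2/5*z + 2/5.
  leading term z: no divisor's leading term divides it; move -2/5*z to the remainder.
  leading term 1: no divisor's leading term divides it; move 2/5 to the remainder.
  remainder -2/5*z + 2/5 ≠ 0; add k_4 = -2/5*z + 2/5 to the basis.

The other S-polynomials (S(h_1,h_3), S(h_2,h_3), S(h_1,k_4), S(h_2,k_4), S(h_3,k_4)) all reduce to 0 modulo the current basis, so we have a Gröbner basis.
Inter-reduce: drop elements whose leading term is divisible by another's, tail-reduce, and make monic.
Reduced Gröbner basis: {y, z - 1}.

These coincide, so the ideals are equal.
The same test decides containment: I ⊆ J iff every generator of I reduces to 0 modulo a Gröbner basis of J.

Yes, the ideals are equal.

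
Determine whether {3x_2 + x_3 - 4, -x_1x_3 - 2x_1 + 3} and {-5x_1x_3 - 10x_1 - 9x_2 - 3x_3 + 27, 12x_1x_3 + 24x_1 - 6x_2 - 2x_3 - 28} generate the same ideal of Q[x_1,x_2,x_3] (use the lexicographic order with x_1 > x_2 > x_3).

Yes, the ideals are equal.

Since reduced Gröbner bases are canonical representatives of ideals under a given ordering, it suffices to compute and compare them.
Buchberger on the first generating set:
f_1 = 3x_2 + x_3 - 4, LT = x_2.
f_2 = -x_1x_3 - 2x_1 + 3, LT = x_1x_3.

S(f_1,f_2): leading monomials are coprime, so the S-polynomial reduces to 0 (Buchberger's first criterion).
Every S-polynomial of the final basis reduces to 0, so we have a Gröbner basis.
Inter-reduce: drop elements whose leading term is divisible by another's, tail-reduce, and make monic.
Reduced Gröbner basis: {x_1x_3 + 2x_1 - 3, x_2 + \tfrac{1}{3}x_3 - \tfrac{4}{3}}.

Buchberger on the second generating set:
h_1 = -5x_1x_3 - 10x_1 - 9x_2 - 3x_3 + 27, LT = x_1x_3.
h_2 = 12x_1x_3 + 24x_1 - 6x_2 - 2x_3 - 28, LT = x_1x_3.

S(h_1,h_2): lcm = x_1x_3. S = \tfrac{23}{10}x_2 + \tfrac{23}{30}x_3 - \tfrac{46}{15}.
  leading term x_2: no divisor's leading term divides it; move \tfrac{23}{10}x_2 to the remainder.
  leading term x_3: no divisor's leading term divides it; move \tfrac{23}{30}x_3 to the remainder.
  leading term 1: no divisor's leading term divides it; move -\tfrac{46}{15} to the remainder.
  remainder \tfrac{23}{10}x_2 + \tfrac{23}{30}x_3 - \tfrac{46}{15} ≠ 0; add k_3 = \tfrac{23}{10}x_2 + \tfrac{23}{30}x_3 - \tfrac{46}{15} to the basis.

S(h_1,k_3): leading monomials are coprime, so the S-polynomial reduces to 0 (Buchberger's first criterion).
S(h_2,k_3): leading monomials are coprime, so the S-polynomial reduces to 0 (Buchberger's first criterion).
Every S-polynomial of the final basis reduces to 0, so we have a Gröbner basis.
Inter-reduce: drop elements whose leading term is divisible by another's, tail-reduce, and make monic.
Reduced Gröbner basis: {x_1x_3 + 2x_1 - 3, x_2 + \tfrac{1}{3}x_3 - \tfrac{4}{3}}.

These coincide, so the ideals are equal.
The choice of monomial ordering does not affect the verdict — as long as both bases are computed under the same ordering, their equality decides ideal equality.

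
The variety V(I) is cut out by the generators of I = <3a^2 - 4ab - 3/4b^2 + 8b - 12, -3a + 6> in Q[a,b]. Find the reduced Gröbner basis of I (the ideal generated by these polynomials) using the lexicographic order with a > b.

G = {a - 2, b^2}

f_1 = 3a^2 - 4ab - 3/4b^2 + 8b - 12, LT = a^2.
f_2 = -3a + 6, LT = a.

S(f_1,f_2): lcm = a^2. S = -4/3ab + 2a - 1/4b^2 + 8/3b - 4.
  reduce S modulo (f_1, f_2):
  remainder -1/4b^2 ≠ 0; add g_3 = -1/4b^2 to the basis.

The other S-polynomials (S(f_1,g_3), S(f_2,g_3)) all reduce to 0 modulo the current basis, so we have a Gröbner basis.
Inter-reduce: drop elements whose leading term is divisible by another's, tail-reduce, and make monic.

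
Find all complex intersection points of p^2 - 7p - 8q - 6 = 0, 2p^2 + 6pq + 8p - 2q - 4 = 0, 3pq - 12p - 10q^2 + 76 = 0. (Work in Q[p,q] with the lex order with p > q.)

{(2, -2)}

Compute a lex Gröbner basis by Buchberger's algorithm.
f_1 = p^2 - 7p - 8q - 6, LT = p^2.
f_2 = 2p^2 + 6pq + 8p - 2q - 4, LT = p^2.
f_3 = 3pq - 12p - 10q^2 + 76, LT = pq.

S(f_1,f_2): lcm = p^2. S = -3pq - 11p - 7q - 4.
  leading term pq: subtract (-1)·f_3 from -3pq - 11p - 7q - 4 → -23p - 10q^2 - 7q + 72
  leading term p: no divisor's leading term divides it; move -23p to the remainder.
  leading term q^2: no divisor's leading term divides it; move -10q^2 to the remainder.
  leading term q: no divisor's leading term divides it; move -7q to the remainder.
  leading term 1: no divisor's leading term divides it; move 72 to the remainder.
  remainder -23p - 10q^2 - 7q + 72 ≠ 0; add h_4 = -23p - 10q^2 - 7q + 72 to the basis.

S(f_1,f_3): lcm = p^2q. S = 4p^2 + 10/3pq^2 - 7pq - 76/3p - 8q^2 - 6q.
  leading term p^2: subtract (4)·f_1 from 4p^2 + 10/3pq^2 - 7pq - 76/3p - 8q^2 - 6q → 10/3pq^2 - 7pq + 8/3p - 8q^2 + 26q + 24
  leading term pq^2: subtract (10/9q)·f_3 from 10/3pq^2 - 7pq + 8/3p - 8q^2 + 26q + 24 → 19/3pq + 8/3p + 100/9q^3 - 8q^2 - 526/9q + 24
  leading term pq: subtract (19/9)·f_3 from 19/3pq + 8/3p + 100/9q^3 - 8q^2 - 526/9q + 24 → 28p + 100/9q^3 + 118/9q^2 - 526/9q - 1228/9
  leading term p: subtract (-28/23)·h_4 from 28p + 100/9q^3 + 118/9q^2 - 526/9q - 1228/9 → 100/9q^3 + 194/207q^2 - 13862/207q - 10100/207
  leading term q^3: no divisor's leading term divides it; move 100/9q^3 to the remainder.
  leading term q^2: no divisor's leading term divides it; move 194/207q^2 to the remainder.
  leading term q: no divisor's leading term divides it; move -13862/207q to the remainder.
  leading term 1: no divisor's leading term divides it; move -10100/207 to the remainder.
  remainder 100/9q^3 + 194/207q^2 - 13862/207q - 10100/207 ≠ 0; add h_5 = 100/9q^3 + 194/207q^2 - 13862/207q - 10100/207 to the basis.

S(f_2,f_3): lcm = p^2q. S = 4p^2 + 19/3pq^2 + 4pq - 76/3p - q^2 - 2q.
  leading term p^2: subtract (4)·f_1 from 4p^2 + 19/3pq^2 + 4pq - 76/3p - q^2 - 2q → 19/3pq^2 + 4pq + 8/3p - q^2 + 30q + 24
  leading term pq^2: subtract (19/9q)·f_3 from 19/3pq^2 + 4pq + 8/3p - q^2 + 30q + 24 → 88/3pq + 8/3p + 190/9q^3 - q^2 - 1174/9q + 24
  leading term pq: subtract (88/9)·f_3 from 88/3pq + 8/3p + 190/9q^3 - q^2 - 1174/9q + 24 → 120p + 190/9q^3 + 871/9q^2 - 1174/9q - 6472/9
  leading term p: subtract (-120/23)·h_4 from 120p + 190/9q^3 + 871/9q^2 - 1174/9q - 6472/9 → 190/9q^3 + 9233/207q^2 - 34562/207q - 71096/207
  leading term q^3: subtract (19/10)·h_5 from 190/9q^3 + 9233/207q^2 - 34562/207q - 71096/207 → 14774/345q^2 - 4569/115q - 17302/69
  leading term q^2: no divisor's leading term divides it; move 14774/345q^2 to the remainder.
  leading term q: no divisor's leading term divides it; move -4569/115q to the remainder.
  leading term 1: no divisor's leading term divides it; move -17302/69 to the remainder.
  remainder 14774/345q^2 - 4569/115q - 17302/69 ≠ 0; add h_6 = 14774/345q^2 - 4569/115q - 17302/69 to the basis.

S(f_1,h_4): lcm = p^2. S = -10/23pq^2 - 7/23pq - 89/23p - 8q - 6.
  leading term pq^2: subtract (-10/69q)·f_3 from -10/23pq^2 - 7/23pq - 89/23p - 8q - 6 → -47/23pq - 89/23p - 100/69q^3 + 208/69q - 6
  leading term pq: subtract (-47/69)·f_3 from -47/23pq - 89/23p - 100/69q^3 + 208/69q - 6 → -277/23p - 100/69q^3 - 470/69q^2 + 208/69q + 3158/69
  leading term p: subtract (277/529)·h_4 from -277/23p - 100/69q^3 - 470/69q^2 + 208/69q + 3158/69 → -100/69q^3 - 2500/1587q^2 + 10601/1587q + 12802/1587
  leading term q^3: subtract (-3/23)·h_5 from -100/69q^3 - 2500/1587q^2 + 10601/1587q + 12802/1587 → -2306/1587q^2 - 1087/529q + 2702/1587
  leading term q^2: subtract (-5765/169901)·h_6 from -2306/1587q^2 - 1087/529q + 2702/1587 → -578162/169901q - 1156324/169901
  leading term q: no divisor's leading term divides it; move -578162/169901q to the remainder.
  leading term 1: no divisor's leading term divides it; move -1156324/169901 to the remainder.
  remainder -578162/169901q - 1156324/169901 ≠ 0; add h_7 = -578162/169901q - 1156324/169901 to the basis.

The other S-polynomials (S(f_2,h_4), S(f_3,h_4), S(f_1,h_5), S(f_2,h_5), S(f_3,h_5), S(h_4,h_5), S(f_1,h_6), S(f_2,h_6), S(f_3,h_6), S(h_4,h_6), S(h_5,h_6), S(f_1,h_7), S(f_2,h_7), S(f_3,h_7), S(h_4,h_7), S(h_5,h_7), S(h_6,h_7)) all reduce to 0 modulo the current basis, so we have a Gröbner basis.
Inter-reduce: drop elements whose leading term is divisible by another's, tail-reduce, and make monic.
Reduced Gröbner basis: {p - 2, q + 2}.

From the last basis element, q + 2 = 0, so q takes values in {-2}. Each choice, substituted upward through the basis, yields the corresponding point(s) of the solution set.
  q = -2: the earlier basis element becomes p - 2 = 0, giving p = 2 — point (2, -2).
Substituting each solution back into the original system confirms all equations vanish.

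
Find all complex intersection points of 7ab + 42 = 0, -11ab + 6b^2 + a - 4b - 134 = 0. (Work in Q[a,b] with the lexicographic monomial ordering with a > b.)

{(2, -3), (33 + 3*sqrt(133), 11/6 - sqrt(133)/6), (33 - 3*sqrt(133), 11/6 + sqrt(133)/6)}

Compute a lex Gröbner basis by Buchberger's algorithm.
f_1 = 7ab + 42, LT = ab.
f_2 = -11ab + a + 6b^2 - 4b - 134, LT = ab.

S(f_1,f_2): lcm = ab. S = 1/11a + 6/11b^2 - 4/11b - 68/11.
  reduce S modulo (f_1, f_2):
  remainder 1/11a + 6/11b^2 - 4/11b - 68/11 ≠ 0; add h_3 = 1/11a + 6/11b^2 - 4/11b - 68/11 to the basis.

S(f_1,h_3): lcm = ab. S = -6b^3 + 4b^2 + 68b + 6.
  reduce S modulo (f_1, f_2, h_3):
  remainder -6b^3 + 4b^2 + 68b + 6 ≠ 0; add h_4 = -6b^3 + 4b^2 + 68b + 6 to the basis.

The other S-polynomials (S(f_2,h_3), S(f_1,h_4), S(f_2,h_4), S(h_3,h_4)) all reduce to 0 modulo the current basis, so we have a Gröbner basis.
Inter-reduce: drop elements whose leading term is divisible by another's, tail-reduce, and make monic.
Reduced Gröbner basis: {a + 6b^2 - 4b - 68, b^3 - 2/3b^2 - 34/3b - 1}.

From the last basis element, b^3 - 2/3b^2 - 34/3b - 1 = 0, so b takes values in {-3, 11/6 - sqrt(133)/6, 11/6 + sqrt(133)/6}. Each choice, substituted upward through the basis, yields the corresponding point(s) of the solution set.
  b = -3: the earlier basis element becomes a - 2 = 0, giving a = 2 — point (2, -3).
  b = 11/6 - sqrt(133)/6: the earlier basis element becomes a - 3*sqrt(133) - 33 = 0, giving a = 33 + 3*sqrt(133) — point (33 + 3*sqrt(133), 11/6 - sqrt(133)/6).
  b = 11/6 + sqrt(133)/6: the earlier basis element becomes a - 33 + 3*sqrt(133) = 0, giving a = 33 - 3*sqrt(133) — point (33 - 3*sqrt(133), 11/6 + sqrt(133)/6).
A lex Gröbner basis triangularizes the system, enabling back-substitution.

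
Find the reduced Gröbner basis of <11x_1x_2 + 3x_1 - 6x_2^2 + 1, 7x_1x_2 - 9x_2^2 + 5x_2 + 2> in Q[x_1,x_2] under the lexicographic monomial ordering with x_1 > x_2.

G = {x_1 + 19/7x_2^2 - 55/21x_2 - 5/7, x_2^3 - 28/57x_2^2 - 10/19x_2 - 2/19}

Buchberger's algorithm terminates because the ascending chain of leading-term ideals stabilizes.

f_1 = 11x_1x_2 + 3x_1 - 6x_2^2 + 1, LT = x_1x_2.
f_2 = 7x_1x_2 - 9x_2^2 + 5x_2 + 2, LT = x_1x_2.

S(f_1,f_2): lcm = x_1x_2. S = 3/11x_1 + 57/77x_2^2 - 5/7x_2 - 15/77.
  leading term x_1: no divisor's leading term divides it; move 3/11x_1 to the remainder.
  leading term x_2^2: no divisor's leading term divides it; move 57/77x_2^2 to the remainder.
  leading term x_2: no divisor's leading term divides it; move -5/7x_2 to the remainder.
  leading term 1: no divisor's leading term divides it; move -15/77 to the remainder.
  remainder 3/11x_1 + 57/77x_2^2 - 5/7x_2 - 15/77 ≠ 0; add g_3 = 3/11x_1 + 57/77x_2^2 - 5/7x_2 - 15/77 to the basis.

S(f_1,g_3): lcm = x_1x_2. S = 3/11x_1 - 19/7x_2^3 + 479/231x_2^2 + 5/7x_2 + 1/11.
  leading term x_1: subtract (1)·g_3 from 3/11x_1 - 19/7x_2^3 + 479/231x_2^2 + 5/7x_2 + 1/11 → -19/7x_2^3 + 4/3x_2^2 + 10/7x_2 + 2/7
  leading term x_2^3: no divisor's leading term divides it; move -19/7x_2^3 to the remainder.
  leading term x_2^2: no divisor's leading term divides it; move 4/3x_2^2 to the remainder.
  leading term x_2: no divisor's leading term divides it; move 10/7x_2 to the remainder.
  leading term 1: no divisor's leading term divides it; move 2/7 to the remainder.
  remainder -19/7x_2^3 + 4/3x_2^2 + 10/7x_2 + 2/7 ≠ 0; add g_4 = -19/7x_2^3 + 4/3x_2^2 + 10/7x_2 + 2/7 to the basis.

The other S-polynomials (S(f_2,g_3), S(f_1,g_4), S(f_2,g_4), S(g_3,g_4)) all reduce to 0 modulo the current basis, so we have a Gröbner basis.
Inter-reduce: drop elements whose leading term is divisible by another's, tail-reduce, and make monic.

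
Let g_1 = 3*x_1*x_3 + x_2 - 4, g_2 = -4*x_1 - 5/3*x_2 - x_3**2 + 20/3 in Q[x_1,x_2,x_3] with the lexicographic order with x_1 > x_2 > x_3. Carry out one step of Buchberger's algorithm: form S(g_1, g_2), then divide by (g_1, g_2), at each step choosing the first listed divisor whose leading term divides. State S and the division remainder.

lcm(LM(g_1), LM(g_2)) = x_1*x_3.
S = (lcm/LT(g_1))·g_1 − (lcm/LT(g_2))·g_2 = -5/12*x_2*x_3 + 1/3*x_2 - 1/4*x_3**3 + 5/3*x_3 - 4/3.
Reduce S modulo (g_1, g_2) in that order:
  leading term x_2*x_3: no divisor's leading term divides it; move -5/12*x_2*x_3 to the remainder.
  leading term x_2: no divisor's leading term divides it; move 1/3*x_2 to the remainder.
  leading term x_3**3: no divisor's leading term divides it; move -1/4*x_3**3 to the remainder.
  leading term x_3: no divisor's leading term divides it; move 5/3*x_3 to the remainder.
  leading term 1: no divisor's leading term divides it; move -4/3 to the remainder.
The remainder -5/12*x_2*x_3 + 1/3*x_2 - 1/4*x_3**3 + 5/3*x_3 - 4/3 is nonzero, so it would be added as the next basis element.
An S-polynomial is built so that the two leading terms cancel; whether anything survives reduction is exactly the Gröbner-basis criterion.

S(g_1, g_2) = -5/12*x_2*x_3 + 1/3*x_2 - 1/4*x_3**3 + 5/3*x_3 - 4/3; remainder on division = -5/12*x_2*x_3 + 1/3*x_2 - 1/4*x_3**3 + 5/3*x_3 - 4/3.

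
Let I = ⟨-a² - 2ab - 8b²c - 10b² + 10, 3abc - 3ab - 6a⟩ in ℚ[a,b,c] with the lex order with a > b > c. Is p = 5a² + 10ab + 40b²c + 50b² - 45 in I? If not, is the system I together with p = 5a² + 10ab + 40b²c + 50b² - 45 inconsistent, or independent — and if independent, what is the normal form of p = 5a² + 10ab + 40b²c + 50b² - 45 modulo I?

First compute the reduced Gröbner basis of I by Buchberger's algorithm.
f_1 = -a² - 2ab - 8b²c - 10b² + 10, LT = a².
f_2 = 3abc - 3ab - 6a, LT = abc.

S(f_1,f_2): lcm = a²bc. S = a²b + 2a² + 2ab²c + 8b³c² + 10b³c - 10bc.
  leading term a²b: subtract (-b)·f_1 from a²b + 2a² + 2ab²c + 8b³c² + 10b³c - 10bc → 2a² + 2ab²c - 2ab² + 8b³c² + 2b³c - 10b³ - 10bc + 10b
  leading term a²: subtract (-2)·f_1 from 2a² + 2ab²c - 2ab² + 8b³c² + 2b³c - 10b³ - 10bc + 10b → 2ab²c - 2ab² - 4ab + 8b³c² + 2b³c - 10b³ - 16b²c - 20b² - 10bc + 10b + 20
  leading term ab²c: subtract (⅔b)·f_2 from 2ab²c - 2ab² - 4ab + 8b³c² + 2b³c - 10b³ - 16b²c - 20b² - 10bc + 10b + 20 → 8b³c² + 2b³c - 10b³ - 16b²c - 20b² - 10bc + 10b + 20
  leading term b³c²: no divisor's leading term divides it; move 8b³c² to the remainder.
  leading term b³c: no divisor's leading term divides it; move 2b³c to the remainder.
  leading term b³: no divisor's leading term divides it; move -10b³ to the remainder.
  leading term b²c: no divisor's leading term divides it; move -16b²c to the remainder.
  leading term b²: no divisor's leading term divides it; move -20b² to the remainder.
  leading term bc: no divisor's leading term divides it; move -10bc to the remainder.
  leading term b: no divisor's leading term divides it; move 10b to the remainder.
  leading term 1: no divisor's leading term divides it; move 20 to the remainder.
  remainder 8b³c² + 2b³c - 10b³ - 16b²c - 20b² - 10bc + 10b + 20 ≠ 0; add h_3 = 8b³c² + 2b³c - 10b³ - 16b²c - 20b² - 10bc + 10b + 20 to the basis.

The other S-polynomials (S(f_1,h_3), S(f_2,h_3)) all reduce to 0 modulo the current basis, so we have a Gröbner basis.
Inter-reduce: drop elements whose leading term is divisible by another's, tail-reduce, and make monic.
Reduced Gröbner basis: {a² + 2ab + 8b²c + 10b² - 10, abc - ab - 2a, b³c² + ¼b³c - 5/4b³ - 2b²c - 5/2b² - 5/4bc + 5/4b + 5/2}.
Label its elements g_1 = a² + 2ab + 8b²c + 10b² - 10, g_2 = abc - ab - 2a, g_3 = b³c² + ¼b³c - 5/4b³ - 2b²c - 5/2b² - 5/4bc + 5/4b + 5/2.

Reduce p = 5a² + 10ab + 40b²c + 50b² - 45 modulo G:
  leading term a²: subtract (5)·g_1 from 5a² + 10ab + 40b²c + 50b² - 45 → 5
  leading term 1: no divisor's leading term divides it; move 5 to the remainder.
  normal form = 5.
The normal form is nonzero, so p ∉ I. Since p minus its normal form lies in I, I + (p) = I + (r) where r = 5; decide whether this ideal is the whole ring.
Here r = 5 is a nonzero constant, hence a unit: 1 ∈ I + (p), the Gröbner basis of I + (p) is {1}, and the enlarged system has no common solution — adjoining p is inconsistent.

Adjoining 5a² + 10ab + 40b²c + 50b² - 45 makes the ideal the whole ring: the system is inconsistent.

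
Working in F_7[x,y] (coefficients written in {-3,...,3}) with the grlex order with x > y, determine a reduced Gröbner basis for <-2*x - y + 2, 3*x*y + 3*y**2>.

f_1 = -2*x - y + 2, LT = x.
f_2 = 3*x*y + 3*y**2, LT = x*y.

S(f_1,f_2): lcm = x*y. S = 3*y**2 - y.
  leading term y**2: no divisor's leading term divides it; move 3*y**2 to the remainder.
  leading term y: no divisor's leading term divides it; move -y to the remainder.
  remainder 3*y**2 - y ≠ 0; add g_3 = 3*y**2 - y to the basis.

S(f_1,g_3): leading monomials are coprime, so the S-polynomial reduces to 0 (Buchberger's first criterion).
S(f_2,g_3): lcm = x*y**2. S = y**3 - 2*x*y.
  leading term y**3: subtract (-2*y)·g_3 from y**3 - 2*x*y → -2*x*y - 2*y**2
  leading term x*y: subtract (y)·f_1 from -2*x*y - 2*y**2 → -y**2 - 2*y
  leading term y**2: subtract (2)·g_3 from -y**2 - 2*y → 0
  remainder 0.

Every S-polynomial of the final basis reduces to 0, so we have a Gröbner basis.
Inter-reduce: drop elements whose leading term is divisible by another's, tail-reduce, and make monic.

G = {y**2 + 2*y, x - 3*y - 1}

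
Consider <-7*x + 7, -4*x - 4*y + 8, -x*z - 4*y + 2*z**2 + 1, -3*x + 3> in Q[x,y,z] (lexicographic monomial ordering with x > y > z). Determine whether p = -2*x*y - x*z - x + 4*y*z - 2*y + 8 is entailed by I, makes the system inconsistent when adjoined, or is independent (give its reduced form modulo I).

First compute the reduced Gröbner basis of I by Buchberger's algorithm.
f_1 = -7*x + 7, LT = x.
f_2 = -4*x - 4*y + 8, LT = x.
f_3 = -x*z - 4*y + 2*z**2 + 1, LT = x*z.
f_4 = -3*x + 3, LT = x.

S(f_1,f_2): lcm = x. S = -y + 1.
  reduce S modulo (f_1, f_2, f_3, f_4):
  remainder -y + 1 ≠ 0; add h_5 = -y + 1 to the basis.

S(f_1,f_3): lcm = x*z. S = -4*y + 2*z**2 - z + 1.
  reduce S modulo (f_1, f_2, f_3, f_4, h_5):
  remainder 2*z**2 - z - 3 ≠ 0; add h_6 = 2*z**2 - z - 3 to the basis.

The other S-polynomials (S(f_1,f_4), S(f_2,f_3), S(f_2,f_4), S(f_3,f_4), S(f_1,h_5), S(f_2,h_5), S(f_3,h_5), S(f_4,h_5), S(f_1,h_6), S(f_2,h_6), S(f_3,h_6), S(f_4,h_6), S(h_5,h_6)) all reduce to 0 modulo the current basis, so we have a Gröbner basis.
Inter-reduce: drop elements whose leading term is divisible by another's, tail-reduce, and make monic.
Reduced Gröbner basis: {x - 1, y - 1, z**2 - 1/2*z - 3/2}.
Label its elements g_1 = x - 1, g_2 = y - 1, g_3 = z**2 - 1/2*z - 3/2.

Reduce p = -2*x*y - x*z - x + 4*y*z - 2*y + 8 modulo G:
  leading term x*y: subtract (-2*y)·g_1 from -2*x*y - x*z - x + 4*y*z - 2*y + 8 → -x*z - x + 4*y*z - 4*y + 8
  leading term x*z: subtract (-z)·g_1 from -x*z - x + 4*y*z - 4*y + 8 → -x + 4*y*z - 4*y - z + 8
  leading term x: subtract (-1)·g_1 from -x + 4*y*z - 4*y - z + 8 → 4*y*z - 4*y - z + 7
  leading term y*z: subtract (4*z)·g_2 from 4*y*z - 4*y - z + 7 → -4*y + 3*z + 7
  leading term y: subtract (-4)·g_2 from -4*y + 3*z + 7 → 3*z + 3
  leading term z: no divisor's leading term divides it; move 3*z to the remainder.
  leading term 1: no divisor's leading term divides it; move 3 to the remainder.
  normal form = 3*z + 3.
The normal form is nonzero, so p ∉ I. Since p minus its normal form lies in I, I + (p) = I + (r) where r = 3*z + 3; decide whether this ideal is the whole ring.
Run Buchberger on G together with r (pairs among the g_i already reduce to 0 since G is a Gröbner basis):
g_1 = x - 1, LT = x.
g_2 = y - 1, LT = y.
g_3 = z**2 - 1/2*z - 3/2, LT = z**2.
r = 3*z + 3, LT = z.

The S-polynomials (S(g_1,g_2), S(g_1,g_3), S(g_1,r), S(g_2,g_3), S(g_2,r), S(g_3,r)) all reduce to 0 modulo the current basis, so we have a Gröbner basis.
Inter-reduce: drop elements whose leading term is divisible by another's, tail-reduce, and make monic.
Reduced Gröbner basis: {x - 1, y - 1, z + 1}.
The reduced Gröbner basis of I + (p) is {x - 1, y - 1, z + 1} ≠ {1}, a proper ideal, so the enlarged system stays consistent: p is independent of I, with normal form 3*z + 3.

-2*x*y - x*z - x + 4*y*z - 2*y + 8 is independent of I; its normal form modulo I is 3*z + 3.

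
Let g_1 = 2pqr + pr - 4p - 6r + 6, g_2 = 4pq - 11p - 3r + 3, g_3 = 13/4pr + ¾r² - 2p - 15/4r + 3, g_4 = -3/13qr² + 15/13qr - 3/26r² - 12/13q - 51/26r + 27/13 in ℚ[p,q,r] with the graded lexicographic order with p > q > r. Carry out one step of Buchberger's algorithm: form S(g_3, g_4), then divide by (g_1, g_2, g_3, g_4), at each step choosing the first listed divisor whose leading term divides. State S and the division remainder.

lcm(LM(g_3), LM(g_4)) = pqr².
S = (lcm/LT(g_3))·g_3 − (lcm/LT(g_4))·g_4 = 3/13qr³ + 57/13pqr - ½pr² - 15/13qr² - 4pq - 17/2pr + 12/13qr + 9p.
Reduce S modulo (g_1, g_2, g_3, g_4) in that order:
  leading term qr³: subtract (-r)·g_4 from 3/13qr³ + 57/13pqr - ½pr² - 15/13qr² - 4pq - 17/2pr + 12/13qr + 9p → 57/13pqr - ½pr² - 3/26r³ - 4pq - 17/2pr - 51/26r² + 9p + 27/13r
  leading term pqr: subtract (57/26)·g_1 from 57/13pqr - ½pr² - 3/26r³ - 4pq - 17/2pr - 51/26r² + 9p + 27/13r → -½pr² - 3/26r³ - 4pq - 139/13pr - 51/26r² + 231/13p + 198/13r - 171/13
  leading term pr²: subtract (-2/13r)·g_3 from -½pr² - 3/26r³ - 4pq - 139/13pr - 51/26r² + 231/13p + 198/13r - 171/13 → -4pq - 11pr - 33/13r² + 231/13p + 204/13r - 171/13
  leading term pq: subtract (-1)·g_2 from -4pq - 11pr - 33/13r² + 231/13p + 204/13r - 171/13 → -11pr - 33/13r² + 88/13p + 165/13r - 132/13
  leading term pr: subtract (-44/13)·g_3 from -11pr - 33/13r² + 88/13p + 165/13r - 132/13 → 0
The remainder is 0, so this S-polynomial contributes no new basis element.

S(g_3, g_4) = 3/13qr³ + 57/13pqr - ½pr² - 15/13qr² - 4pq - 17/2pr + 12/13qr + 9p; remainder on division = 0.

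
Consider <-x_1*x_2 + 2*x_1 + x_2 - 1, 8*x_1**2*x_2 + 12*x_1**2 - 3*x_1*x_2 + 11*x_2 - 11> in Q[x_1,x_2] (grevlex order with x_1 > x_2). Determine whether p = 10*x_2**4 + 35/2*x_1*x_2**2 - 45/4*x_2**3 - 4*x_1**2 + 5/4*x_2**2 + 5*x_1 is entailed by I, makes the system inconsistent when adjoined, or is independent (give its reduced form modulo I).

10*x_2**4 + 35/2*x_1*x_2**2 - 45/4*x_2**3 - 4*x_1**2 + 5/4*x_2**2 + 5*x_1 is independent of I; its normal form modulo I is 37/7*x_1 + 16/7*x_2 - 16/7.

First compute the reduced Gröbner basis of I by Buchberger's algorithm.
f_1 = -x_1*x_2 + 2*x_1 + x_2 - 1, LT = x_1*x_2.
f_2 = 8*x_1**2*x_2 + 12*x_1**2 - 3*x_1*x_2 + 11*x_2 - 11, LT = x_1**2*x_2.

S(f_1,f_2): lcm = x_1**2*x_2. S = -7/2*x_1**2 - 5/8*x_1*x_2 + x_1 - 11/8*x_2 + 11/8.
  leading term x_1**2: no divisor's leading term divides it; move -7/2*x_1**2 to the remainder.
  leading term x_1*x_2: subtract (5/8)·f_1 from -5/8*x_1*x_2 + x_1 - 11/8*x_2 + 11/8 → -1/4*x_1 - 2*x_2 + 2
  leading term x_1: no divisor's leading term divides it; move -1/4*x_1 to the remainder.
  leading term x_2: no divisor's leading term divides it; move -2*x_2 to the remainder.
  leading term 1: no divisor's leading term divides it; move 2 to the remainder.
  remainder -7/2*x_1**2 - 1/4*x_1 - 2*x_2 + 2 ≠ 0; add h_3 = -7/2*x_1**2 - 1/4*x_1 - 2*x_2 + 2 to the basis.

S(f_1,h_3): lcm = x_1**2*x_2. S = -2*x_1**2 - 15/14*x_1*x_2 - 4/7*x_2**2 + x_1 + 4/7*x_2.
  leading term x_1**2: subtract (4/7)·h_3 from -2*x_1**2 - 15/14*x_1*x_2 - 4/7*x_2**2 + x_1 + 4/7*x_2 → -15/14*x_1*x_2 - 4/7*x_2**2 + 8/7*x_1 + 12/7*x_2 - 8/7
  leading term x_1*x_2: subtract (15/14)·f_1 from -15/14*x_1*x_2 - 4/7*x_2**2 + 8/7*x_1 + 12/7*x_2 - 8/7 → -4/7*x_2**2 - x_1 + 9/14*x_2 - 1/14
  leading term x_2**2: no divisor's leading term divides it; move -4/7*x_2**2 to the remainder.
  leading term x_1: no divisor's leading term divides it; move -x_1 to the remainder.
  leading term x_2: no divisor's leading term divides it; move 9/14*x_2 to the remainder.
  leading term 1: no divisor's leading term divides it; move -1/14 to the remainder.
  remainder -4/7*x_2**2 - x_1 + 9/14*x_2 - 1/14 ≠ 0; add h_4 = -4/7*x_2**2 - x_1 + 9/14*x_2 - 1/14 to the basis.

The other S-polynomials (S(f_2,h_3), S(f_1,h_4), S(f_2,h_4), S(h_3,h_4)) all reduce to 0 modulo the current basis, so we have a Gröbner basis.
Inter-reduce: drop elements whose leading term is divisible by another's, tail-reduce, and make monic.
Reduced Gröbner basis: {x_1**2 + 1/14*x_1 + 4/7*x_2 - 4/7, x_1*x_2 - 2*x_1 - x_2 + 1, x_2**2 + 7/4*x_1 - 9/8*x_2 + 1/8}.
Label its elements g_1 = x_1**2 + 1/14*x_1 + 4/7*x_2 - 4/7, g_2 = x_1*x_2 - 2*x_1 - x_2 + 1, g_3 = x_2**2 + 7/4*x_1 - 9/8*x_2 + 1/8.

Reduce p = 10*x_2**4 + 35/2*x_1*x_2**2 - 45/4*x_2**3 - 4*x_1**2 + 5/4*x_2**2 + 5*x_1 modulo G:
  leading term x_2**4: subtract (10*x_2**2)·g_3 from 10*x_2**4 + 35/2*x_1*x_2**2 - 45/4*x_2**3 - 4*x_1**2 + 5/4*x_2**2 + 5*x_1 → -4*x_1**2 + 5*x_1
  leading term x_1**2: subtract (-4)·g_1 from -4*x_1**2 + 5*x_1 → 37/7*x_1 + 16/7*x_2 - 16/7
  leading term x_1: no divisor's leading term divides it; move 37/7*x_1 to the remainder.
  leading term x_2: no divisor's leading term divides it; move 16/7*x_2 to the remainder.
  leading term 1: no divisor's leading term divides it; move -16/7 to the remainder.
  normal form = 37/7*x_1 + 16/7*x_2 - 16/7.
The normal form is nonzero, so p ∉ I. Since p minus its normal form lies in I, I + (p) = I + (r) where r = 37/7*x_1 + 16/7*x_2 - 16/7; decide whether this ideal is the whole ring.
Run Buchberger on G together with r (pairs among the g_i already reduce to 0 since G is a Gröbner basis):
g_1 = x_1**2 + 1/14*x_1 + 4/7*x_2 - 4/7, LT = x_1**2.
g_2 = x_1*x_2 - 2*x_1 - x_2 + 1, LT = x_1*x_2.
g_3 = x_2**2 + 7/4*x_1 - 9/8*x_2 + 1/8, LT = x_2**2.
r = 37/7*x_1 + 16/7*x_2 - 16/7, LT = x_1.

S(g_1,r): lcm = x_1**2. S = -16/37*x_1*x_2 + 261/518*x_1 + 4/7*x_2 - 4/7.
  leading term x_1*x_2: subtract (-16/37)·g_2 from -16/37*x_1*x_2 + 261/518*x_1 + 4/7*x_2 - 4/7 → -187/518*x_1 + 36/259*x_2 - 36/259
  leading term x_1: subtract (-187/2738)·r from -187/518*x_1 + 36/259*x_2 - 36/259 → 404/1369*x_2 - 404/1369
  leading term x_2: no divisor's leading term divides it; move 404/1369*x_2 to the remainder.
  leading term 1: no divisor's leading term divides it; move -404/1369 to the remainder.
  remainder 404/1369*x_2 - 404/1369 ≠ 0; add m_5 = 404/1369*x_2 - 404/1369 to the basis.

The other S-polynomials (S(g_1,g_2), S(g_1,g_3), S(g_2,g_3), S(g_2,r), S(g_3,r), S(g_1,m_5), S(g_2,m_5), S(g_3,m_5), S(r,m_5)) all reduce to 0 modulo the current basis, so we have a Gröbner basis.
Inter-reduce: drop elements whose leading term is divisible by another's, tail-reduce, and make monic.
Reduced Gröbner basis: {x_1, x_2 - 1}.
The reduced Gröbner basis of I + (p) is {x_1, x_2 - 1} ≠ {1}, a proper ideal, so the enlarged system stays consistent: p is independent of I, with normal form 37/7*x_1 + 16/7*x_2 - 16/7.

Ideal membership is decidable via reduction modulo a Gröbner basis.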